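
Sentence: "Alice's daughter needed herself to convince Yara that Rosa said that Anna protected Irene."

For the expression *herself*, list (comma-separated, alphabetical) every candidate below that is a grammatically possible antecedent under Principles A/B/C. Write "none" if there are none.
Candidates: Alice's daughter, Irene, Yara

*herself* is a reflexive; Principle A requires it to be bound within its binding domain — the matrix clause.
— Alice's daughter: subject of the matrix clause; c-commands the reflexive within its binding domain — allowed (Principle A).
— Irene: object of the clause headed by 'protected'; does not c-command the reflexive — cannot bind it (Principle A).
— Yara: object of the clause headed by 'convince'; does not c-command the reflexive — cannot bind it (Principle A).

Alice's daughter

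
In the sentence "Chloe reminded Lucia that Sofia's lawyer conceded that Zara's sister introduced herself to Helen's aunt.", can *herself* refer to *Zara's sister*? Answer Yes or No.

Yes

*herself* is a reflexive; Principle A requires it to be bound within its binding domain — the clause headed by 'introduced'.
— Zara's sister: subject of the clause headed by 'introduced'; c-commands the reflexive within its binding domain — allowed (Principle A).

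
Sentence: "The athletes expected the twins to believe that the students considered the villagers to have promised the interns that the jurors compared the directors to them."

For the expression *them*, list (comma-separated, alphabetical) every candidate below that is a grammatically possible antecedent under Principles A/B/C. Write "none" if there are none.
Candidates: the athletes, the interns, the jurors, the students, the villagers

*them* is a pronoun; Principle B requires it to be free in its binding domain — the clause headed by 'compared'.
— the athletes: subject of the matrix clause; c-commands the pronoun but lies outside its binding domain — allowed.
— the interns: object of the clause headed by 'promised'; c-commands the pronoun but lies outside its binding domain — allowed.
— the jurors: subject of the clause headed by 'compared'; c-commands the pronoun within its binding domain — blocked (Principle B).
— the students: subject of the clause headed by 'considered'; c-commands the pronoun but lies outside its binding domain — allowed.
— the villagers: subject of the clause headed by 'promised'; c-commands the pronoun but lies outside its binding domain — allowed.

the athletes, the interns, the students, the villagers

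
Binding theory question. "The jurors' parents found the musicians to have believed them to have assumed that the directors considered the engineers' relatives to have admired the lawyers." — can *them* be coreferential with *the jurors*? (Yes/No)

Yes

*them* is a pronoun; Principle B requires it to be free in its binding domain — the clause headed by 'believed'.
— the jurors: possessor inside the subject DP of the matrix clause; does not c-command the pronoun — Principle B does not apply; allowed.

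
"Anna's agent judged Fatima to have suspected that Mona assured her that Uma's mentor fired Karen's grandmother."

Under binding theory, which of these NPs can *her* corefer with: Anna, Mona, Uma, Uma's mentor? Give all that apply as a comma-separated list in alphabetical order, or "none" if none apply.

Anna

*her* is a pronoun; Principle B requires it to be free in its binding domain — the clause headed by 'assured'.
— Anna: possessor inside the subject DP of the matrix clause; does not c-command the pronoun — Principle B does not apply; allowed.
— Mona: subject of the clause headed by 'assured'; c-commands the pronoun within its binding domain — blocked (Principle B).
— Uma: possessor inside the subject DP of the clause headed by 'fired'; is c-commanded by the pronoun; coreference would bind this R-expression — blocked (Principle C).
— Uma's mentor: subject of the clause headed by 'fired'; is c-commanded by the pronoun; coreference would bind this R-expression — blocked (Principle C).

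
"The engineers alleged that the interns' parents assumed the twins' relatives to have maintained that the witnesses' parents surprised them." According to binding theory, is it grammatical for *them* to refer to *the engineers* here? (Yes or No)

Yes

*the engineers* is an R-expression; Principle C requires it to be free (not bound by any c-commanding expression).
— them: object of the clause headed by 'surprised'; the pronoun does not c-command the R-expression — coreference allowed.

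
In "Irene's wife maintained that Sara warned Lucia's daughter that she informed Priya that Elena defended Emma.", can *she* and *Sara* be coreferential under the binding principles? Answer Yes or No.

*Sara* is an R-expression; Principle C requires it to be free (not bound by any c-commanding expression).
— she: subject of the clause headed by 'informed'; the pronoun does not c-command the R-expression — coreference allowed.

Yes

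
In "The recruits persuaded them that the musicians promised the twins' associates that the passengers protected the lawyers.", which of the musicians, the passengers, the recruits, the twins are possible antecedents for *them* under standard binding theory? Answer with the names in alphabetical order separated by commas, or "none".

none

*them* is a pronoun; Principle B requires it to be free in its binding domain — the matrix clause.
— the musicians: subject of the clause headed by 'promised'; is c-commanded by the pronoun; coreference would bind this R-expression — blocked (Principle C).
— the passengers: subject of the clause headed by 'protected'; is c-commanded by the pronoun; coreference would bind this R-expression — blocked (Principle C).
— the recruits: subject of the matrix clause; c-commands the pronoun within its binding domain — blocked (Principle B).
— the twins: possessor inside the object DP of the clause headed by 'promised'; is c-commanded by the pronoun; coreference would bind this R-expression — blocked (Principle C).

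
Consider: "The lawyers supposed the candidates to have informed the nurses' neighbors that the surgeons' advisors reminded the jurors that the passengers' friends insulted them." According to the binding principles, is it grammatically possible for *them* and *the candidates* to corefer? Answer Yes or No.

Yes

*them* is a pronoun; Principle B requires it to be free in its binding domain — the clause headed by 'insulted'.
— the candidates: subject of the clause headed by 'informed'; c-commands the pronoun but lies outside its binding domain — allowed.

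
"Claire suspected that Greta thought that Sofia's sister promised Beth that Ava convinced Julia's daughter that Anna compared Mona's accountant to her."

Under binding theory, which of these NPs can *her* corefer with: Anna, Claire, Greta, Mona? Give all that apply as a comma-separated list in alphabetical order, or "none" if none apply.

Claire, Greta, Mona

*her* is a pronoun; Principle B requires it to be free in its binding domain — the clause headed by 'compared'.
— Anna: subject of the clause headed by 'compared'; c-commands the pronoun within its binding domain — blocked (Principle B).
— Claire: subject of the matrix clause; c-commands the pronoun but lies outside its binding domain — allowed.
— Greta: subject of the clause headed by 'thought'; c-commands the pronoun but lies outside its binding domain — allowed.
— Mona: possessor inside the object DP of the clause headed by 'compared'; does not c-command the pronoun — Principle B does not apply; allowed.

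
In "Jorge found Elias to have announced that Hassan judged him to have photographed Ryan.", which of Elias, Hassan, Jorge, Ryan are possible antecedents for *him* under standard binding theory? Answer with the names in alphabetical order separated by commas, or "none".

Elias, Jorge

*him* is a pronoun; Principle B requires it to be free in its binding domain — the clause headed by 'judged'.
— Elias: subject of the clause headed by 'announced'; c-commands the pronoun but lies outside its binding domain — allowed.
— Hassan: subject of the clause headed by 'judged'; c-commands the pronoun within its binding domain — blocked (Principle B).
— Jorge: subject of the matrix clause; c-commands the pronoun but lies outside its binding domain — allowed.
— Ryan: object of the clause headed by 'photographed'; is c-commanded by the pronoun; coreference would bind this R-expression — blocked (Principle C).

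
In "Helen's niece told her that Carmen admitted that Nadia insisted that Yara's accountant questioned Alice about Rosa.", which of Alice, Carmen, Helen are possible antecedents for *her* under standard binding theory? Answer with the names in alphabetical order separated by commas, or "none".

Helen

*her* is a pronoun; Principle B requires it to be free in its binding domain — the matrix clause.
— Alice: object of the clause headed by 'questioned'; is c-commanded by the pronoun; coreference would bind this R-expression — blocked (Principle C).
— Carmen: subject of the clause headed by 'admitted'; is c-commanded by the pronoun; coreference would bind this R-expression — blocked (Principle C).
— Helen: possessor inside the subject DP of the matrix clause; does not c-command the pronoun — Principle B does not apply; allowed.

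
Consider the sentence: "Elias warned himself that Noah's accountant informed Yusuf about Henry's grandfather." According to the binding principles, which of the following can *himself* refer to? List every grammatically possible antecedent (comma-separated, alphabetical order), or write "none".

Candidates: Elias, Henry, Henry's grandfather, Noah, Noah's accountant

Elias

*himself* is a reflexive; Principle A requires it to be bound within its binding domain — the matrix clause.
— Elias: subject of the matrix clause; c-commands the reflexive within its binding domain — allowed (Principle A).
— Henry: possessor inside the second object DP of the clause headed by 'informed'; does not c-command the reflexive — cannot bind it (Principle A).
— Henry's grandfather: second object of the clause headed by 'informed'; does not c-command the reflexive — cannot bind it (Principle A).
— Noah: possessor inside the subject DP of the clause headed by 'informed'; does not c-command the reflexive — cannot bind it (Principle A).
— Noah's accountant: subject of the clause headed by 'informed'; does not c-command the reflexive — cannot bind it (Principle A).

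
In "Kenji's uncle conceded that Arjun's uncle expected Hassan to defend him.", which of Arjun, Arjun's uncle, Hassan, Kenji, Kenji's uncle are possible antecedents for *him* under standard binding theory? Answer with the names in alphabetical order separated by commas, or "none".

*him* is a pronoun; Principle B requires it to be free in its binding domain — the clause headed by 'defend'.
— Arjun: possessor inside the subject DP of the clause headed by 'expected'; does not c-command the pronoun — Principle B does not apply; allowed.
— Arjun's uncle: subject of the clause headed by 'expected'; c-commands the pronoun but lies outside its binding domain — allowed.
— Hassan: subject of the clause headed by 'defend'; c-commands the pronoun within its binding domain — blocked (Principle B).
— Kenji: possessor inside the subject DP of the matrix clause; does not c-command the pronoun — Principle B does not apply; allowed.
— Kenji's uncle: subject of the matrix clause; c-commands the pronoun but lies outside its binding domain — allowed.

Arjun, Arjun's uncle, Kenji, Kenji's uncle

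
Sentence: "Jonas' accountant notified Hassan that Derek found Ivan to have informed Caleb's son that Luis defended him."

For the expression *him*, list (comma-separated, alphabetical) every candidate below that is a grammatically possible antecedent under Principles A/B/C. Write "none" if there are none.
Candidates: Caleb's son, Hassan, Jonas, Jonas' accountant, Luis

*him* is a pronoun; Principle B requires it to be free in its binding domain — the clause headed by 'defended'.
— Caleb's son: object of the clause headed by 'informed'; c-commands the pronoun but lies outside its binding domain — allowed.
— Hassan: object of the matrix clause; c-commands the pronoun but lies outside its binding domain — allowed.
— Jonas: possessor inside the subject DP of the matrix clause; does not c-command the pronoun — Principle B does not apply; allowed.
— Jonas' accountant: subject of the matrix clause; c-commands the pronoun but lies outside its binding domain — allowed.
— Luis: subject of the clause headed by 'defended'; c-commands the pronoun within its binding domain — blocked (Principle B).

Caleb's son, Hassan, Jonas, Jonas' accountant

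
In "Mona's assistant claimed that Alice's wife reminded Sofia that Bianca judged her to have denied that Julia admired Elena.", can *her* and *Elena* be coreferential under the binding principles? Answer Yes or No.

No

*Elena* is an R-expression; Principle C requires it to be free (not bound by any c-commanding expression).
— her: subject of the clause headed by 'denied'; the pronoun c-commands the R-expression — coreference blocked (Principle C).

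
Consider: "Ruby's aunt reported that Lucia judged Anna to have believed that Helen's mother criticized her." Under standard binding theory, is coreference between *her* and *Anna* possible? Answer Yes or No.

Yes

*Anna* is an R-expression; Principle C requires it to be free (not bound by any c-commanding expression).
— her: object of the clause headed by 'criticized'; the pronoun does not c-command the R-expression — coreference allowed.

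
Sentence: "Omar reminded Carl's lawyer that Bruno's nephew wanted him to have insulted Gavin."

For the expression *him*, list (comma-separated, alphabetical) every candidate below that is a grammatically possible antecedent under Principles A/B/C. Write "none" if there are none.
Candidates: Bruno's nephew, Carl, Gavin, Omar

Carl, Omar

*him* is a pronoun; Principle B requires it to be free in its binding domain — the clause headed by 'wanted'.
— Bruno's nephew: subject of the clause headed by 'wanted'; c-commands the pronoun within its binding domain — blocked (Principle B).
— Carl: possessor inside the object DP of the matrix clause; does not c-command the pronoun — Principle B does not apply; allowed.
— Gavin: object of the clause headed by 'insulted'; is c-commanded by the pronoun; coreference would bind this R-expression — blocked (Principle C).
— Omar: subject of the matrix clause; c-commands the pronoun but lies outside its binding domain — allowed.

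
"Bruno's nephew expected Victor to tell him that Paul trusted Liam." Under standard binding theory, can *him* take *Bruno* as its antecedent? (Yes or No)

Yes

*him* is a pronoun; Principle B requires it to be free in its binding domain — the clause headed by 'tell'.
— Bruno: possessor inside the subject DP of the matrix clause; does not c-command the pronoun — Principle B does not apply; allowed.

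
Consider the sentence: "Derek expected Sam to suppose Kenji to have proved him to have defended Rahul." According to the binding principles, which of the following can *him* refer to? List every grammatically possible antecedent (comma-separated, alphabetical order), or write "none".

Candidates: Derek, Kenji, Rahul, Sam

*him* is a pronoun; Principle B requires it to be free in its binding domain — the clause headed by 'proved'.
— Derek: subject of the matrix clause; c-commands the pronoun but lies outside its binding domain — allowed.
— Kenji: subject of the clause headed by 'proved'; c-commands the pronoun within its binding domain — blocked (Principle B).
— Rahul: object of the clause headed by 'defended'; is c-commanded by the pronoun; coreference would bind this R-expression — blocked (Principle C).
— Sam: subject of the clause headed by 'suppose'; c-commands the pronoun but lies outside its binding domain — allowed.

Derek, Sam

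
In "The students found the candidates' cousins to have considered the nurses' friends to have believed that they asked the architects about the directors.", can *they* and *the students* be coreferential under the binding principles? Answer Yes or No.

*the students* is an R-expression; Principle C requires it to be free (not bound by any c-commanding expression).
— they: subject of the clause headed by 'asked'; the pronoun does not c-command the R-expression — coreference allowed.

Yes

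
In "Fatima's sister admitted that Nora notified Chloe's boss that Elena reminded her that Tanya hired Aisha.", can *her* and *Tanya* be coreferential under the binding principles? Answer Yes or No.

No

*Tanya* is an R-expression; Principle C requires it to be free (not bound by any c-commanding expression).
— her: object of the clause headed by 'reminded'; the pronoun c-commands the R-expression — coreference blocked (Principle C).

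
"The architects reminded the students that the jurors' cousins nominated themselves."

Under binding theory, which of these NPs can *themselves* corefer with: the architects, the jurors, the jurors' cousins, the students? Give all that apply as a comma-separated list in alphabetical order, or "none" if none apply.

*themselves* is a reflexive; Principle A requires it to be bound within its binding domain — the clause headed by 'nominated'.
— the architects: subject of the matrix clause; c-commands the reflexive but lies outside its binding domain — cannot bind it (Principle A).
— the jurors: possessor inside the subject DP of the clause headed by 'nominated'; does not c-command the reflexive — cannot bind it (Principle A).
— the jurors' cousins: subject of the clause headed by 'nominated'; c-commands the reflexive within its binding domain — allowed (Principle A).
— the students: object of the matrix clause; c-commands the reflexive but lies outside its binding domain — cannot bind it (Principle A).

the jurors' cousins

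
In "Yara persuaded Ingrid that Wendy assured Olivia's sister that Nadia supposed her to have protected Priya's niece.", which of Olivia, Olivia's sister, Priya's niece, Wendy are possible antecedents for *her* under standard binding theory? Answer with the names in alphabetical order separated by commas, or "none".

Olivia, Olivia's sister, Wendy

*her* is a pronoun; Principle B requires it to be free in its binding domain — the clause headed by 'supposed'.
— Olivia: possessor inside the object DP of the clause headed by 'assured'; does not c-command the pronoun — Principle B does not apply; allowed.
— Olivia's sister: object of the clause headed by 'assured'; c-commands the pronoun but lies outside its binding domain — allowed.
— Priya's niece: object of the clause headed by 'protected'; is c-commanded by the pronoun; coreference would bind this R-expression — blocked (Principle C).
— Wendy: subject of the clause headed by 'assured'; c-commands the pronoun but lies outside its binding domain — allowed.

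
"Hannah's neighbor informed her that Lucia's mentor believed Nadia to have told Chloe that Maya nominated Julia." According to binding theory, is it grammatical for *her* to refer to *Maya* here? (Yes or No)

*Maya* is an R-expression; Principle C requires it to be free (not bound by any c-commanding expression).
— her: object of the matrix clause; the pronoun c-commands the R-expression — coreference blocked (Principle C).

No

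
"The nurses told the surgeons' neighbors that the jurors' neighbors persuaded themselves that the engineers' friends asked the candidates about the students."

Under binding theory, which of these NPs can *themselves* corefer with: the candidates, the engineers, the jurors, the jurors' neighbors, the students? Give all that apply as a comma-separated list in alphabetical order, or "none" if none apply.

the jurors' neighbors

*themselves* is a reflexive; Principle A requires it to be bound within its binding domain — the clause headed by 'persuaded'.
— the candidates: object of the clause headed by 'asked'; does not c-command the reflexive — cannot bind it (Principle A).
— the engineers: possessor inside the subject DP of the clause headed by 'asked'; does not c-command the reflexive — cannot bind it (Principle A).
— the jurors: possessor inside the subject DP of the clause headed by 'persuaded'; does not c-command the reflexive — cannot bind it (Principle A).
— the jurors' neighbors: subject of the clause headed by 'persuaded'; c-commands the reflexive within its binding domain — allowed (Principle A).
— the students: second object of the clause headed by 'asked'; does not c-command the reflexive — cannot bind it (Principle A).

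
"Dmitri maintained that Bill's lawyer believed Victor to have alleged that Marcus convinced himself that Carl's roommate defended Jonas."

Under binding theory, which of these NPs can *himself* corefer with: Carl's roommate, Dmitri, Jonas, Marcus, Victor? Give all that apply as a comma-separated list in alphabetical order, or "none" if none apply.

Marcus

*himself* is a reflexive; Principle A requires it to be bound within its binding domain — the clause headed by 'convinced'.
— Carl's roommate: subject of the clause headed by 'defended'; does not c-command the reflexive — cannot bind it (Principle A).
— Dmitri: subject of the matrix clause; c-commands the reflexive but lies outside its binding domain — cannot bind it (Principle A).
— Jonas: object of the clause headed by 'defended'; does not c-command the reflexive — cannot bind it (Principle A).
— Marcus: subject of the clause headed by 'convinced'; c-commands the reflexive within its binding domain — allowed (Principle A).
— Victor: subject of the clause headed by 'alleged'; c-commands the reflexive but lies outside its binding domain — cannot bind it (Principle A).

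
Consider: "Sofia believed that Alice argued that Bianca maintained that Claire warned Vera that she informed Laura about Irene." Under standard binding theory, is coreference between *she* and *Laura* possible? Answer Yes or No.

No

*Laura* is an R-expression; Principle C requires it to be free (not bound by any c-commanding expression).
— she: subject of the clause headed by 'informed'; the pronoun c-commands the R-expression — coreference blocked (Principle C).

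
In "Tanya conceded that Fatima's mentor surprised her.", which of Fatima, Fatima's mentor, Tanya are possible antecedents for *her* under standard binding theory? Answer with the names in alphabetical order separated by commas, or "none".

*her* is a pronoun; Principle B requires it to be free in its binding domain — the clause headed by 'surprised'.
— Fatima: possessor inside the subject DP of the clause headed by 'surprised'; does not c-command the pronoun — Principle B does not apply; allowed.
— Fatima's mentor: subject of the clause headed by 'surprised'; c-commands the pronoun within its binding domain — blocked (Principle B).
— Tanya: subject of the matrix clause; c-commands the pronoun but lies outside its binding domain — allowed.

Fatima, Tanya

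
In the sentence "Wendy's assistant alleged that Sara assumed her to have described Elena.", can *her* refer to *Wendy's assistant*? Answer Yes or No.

*her* is a pronoun; Principle B requires it to be free in its binding domain — the clause headed by 'assumed'.
— Wendy's assistant: subject of the matrix clause; c-commands the pronoun but lies outside its binding domain — allowed.

Yes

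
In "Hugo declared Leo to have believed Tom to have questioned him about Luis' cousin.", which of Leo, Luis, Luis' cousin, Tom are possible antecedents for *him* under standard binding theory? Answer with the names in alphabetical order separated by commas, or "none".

Leo

*him* is a pronoun; Principle B requires it to be free in its binding domain — the clause headed by 'questioned'.
— Leo: subject of the clause headed by 'believed'; c-commands the pronoun but lies outside its binding domain — allowed.
— Luis: possessor inside the second object DP of the clause headed by 'questioned'; is c-commanded by the pronoun; coreference would bind this R-expression — blocked (Principle C).
— Luis' cousin: second object of the clause headed by 'questioned'; is c-commanded by the pronoun; coreference would bind this R-expression — blocked (Principle C).
— Tom: subject of the clause headed by 'questioned'; c-commands the pronoun within its binding domain — blocked (Principle B).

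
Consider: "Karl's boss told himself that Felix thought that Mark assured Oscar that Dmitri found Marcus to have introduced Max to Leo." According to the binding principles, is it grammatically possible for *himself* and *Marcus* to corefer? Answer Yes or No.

No

*himself* is a reflexive; Principle A requires it to be bound within its binding domain — the matrix clause.
— Marcus: subject of the clause headed by 'introduced'; does not c-command the reflexive — cannot bind it (Principle A).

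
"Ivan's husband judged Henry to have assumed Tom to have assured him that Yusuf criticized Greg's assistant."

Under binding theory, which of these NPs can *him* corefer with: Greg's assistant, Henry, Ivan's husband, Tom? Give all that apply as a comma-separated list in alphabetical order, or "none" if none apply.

*him* is a pronoun; Principle B requires it to be free in its binding domain — the clause headed by 'assured'.
— Greg's assistant: object of the clause headed by 'criticized'; is c-commanded by the pronoun; coreference would bind this R-expression — blocked (Principle C).
— Henry: subject of the clause headed by 'assumed'; c-commands the pronoun but lies outside its binding domain — allowed.
— Ivan's husband: subject of the matrix clause; c-commands the pronoun but lies outside its binding domain — allowed.
— Tom: subject of the clause headed by 'assured'; c-commands the pronoun within its binding domain — blocked (Principle B).

Henry, Ivan's husband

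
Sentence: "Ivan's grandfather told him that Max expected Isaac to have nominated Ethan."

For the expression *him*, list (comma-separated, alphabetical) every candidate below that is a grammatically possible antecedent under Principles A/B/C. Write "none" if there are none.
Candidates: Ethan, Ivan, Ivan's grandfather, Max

*him* is a pronoun; Principle B requires it to be free in its binding domain — the matrix clause.
— Ethan: object of the clause headed by 'nominated'; is c-commanded by the pronoun; coreference would bind this R-expression — blocked (Principle C).
— Ivan: possessor inside the subject DP of the matrix clause; does not c-command the pronoun — Principle B does not apply; allowed.
— Ivan's grandfather: subject of the matrix clause; c-commands the pronoun within its binding domain — blocked (Principle B).
— Max: subject of the clause headed by 'expected'; is c-commanded by the pronoun; coreference would bind this R-expression — blocked (Principle C).

Ivan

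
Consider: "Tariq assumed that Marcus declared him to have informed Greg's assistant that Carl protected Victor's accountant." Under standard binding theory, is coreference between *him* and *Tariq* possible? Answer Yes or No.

Yes

*Tariq* is an R-expression; Principle C requires it to be free (not bound by any c-commanding expression).
— him: subject of the clause headed by 'informed'; the pronoun does not c-command the R-expression — coreference allowed.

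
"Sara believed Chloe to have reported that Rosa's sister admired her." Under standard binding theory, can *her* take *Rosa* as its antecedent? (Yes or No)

*her* is a pronoun; Principle B requires it to be free in its binding domain — the clause headed by 'admired'.
— Rosa: possessor inside the subject DP of the clause headed by 'admired'; does not c-command the pronoun — Principle B does not apply; allowed.

Yes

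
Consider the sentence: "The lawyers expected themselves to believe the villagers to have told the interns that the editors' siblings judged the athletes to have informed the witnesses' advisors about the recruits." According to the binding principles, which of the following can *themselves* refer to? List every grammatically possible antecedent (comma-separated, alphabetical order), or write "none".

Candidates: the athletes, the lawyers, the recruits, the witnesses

the lawyers

*themselves* is a reflexive; Principle A requires it to be bound within its binding domain — the matrix clause.
— the athletes: subject of the clause headed by 'informed'; does not c-command the reflexive — cannot bind it (Principle A).
— the lawyers: subject of the matrix clause; c-commands the reflexive within its binding domain — allowed (Principle A).
— the recruits: second object of the clause headed by 'informed'; does not c-command the reflexive — cannot bind it (Principle A).
— the witnesses: possessor inside the object DP of the clause headed by 'informed'; does not c-command the reflexive — cannot bind it (Principle A).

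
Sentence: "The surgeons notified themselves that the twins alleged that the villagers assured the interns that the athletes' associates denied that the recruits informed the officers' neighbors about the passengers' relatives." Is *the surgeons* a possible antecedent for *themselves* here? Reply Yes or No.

*themselves* is a reflexive; Principle A requires it to be bound within its binding domain — the matrix clause.
— the surgeons: subject of the matrix clause; c-commands the reflexive within its binding domain — allowed (Principle A).

Yes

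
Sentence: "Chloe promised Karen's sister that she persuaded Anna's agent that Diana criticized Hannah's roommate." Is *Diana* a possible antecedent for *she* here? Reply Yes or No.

No

*she* is a pronoun; Principle B requires it to be free in its binding domain — the clause headed by 'persuaded'.
— Diana: subject of the clause headed by 'criticized'; is c-commanded by the pronoun; coreference would bind this R-expression — blocked (Principle C).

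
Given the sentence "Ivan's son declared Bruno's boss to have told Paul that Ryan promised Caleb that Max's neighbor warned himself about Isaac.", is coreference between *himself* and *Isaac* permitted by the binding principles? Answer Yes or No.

*himself* is a reflexive; Principle A requires it to be bound within its binding domain — the clause headed by 'warned'.
— Isaac: second object of the clause headed by 'warned'; does not c-command the reflexive — cannot bind it (Principle A).

No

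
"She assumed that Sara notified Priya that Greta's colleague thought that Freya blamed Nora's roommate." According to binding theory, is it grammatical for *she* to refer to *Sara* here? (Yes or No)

*Sara* is an R-expression; Principle C requires it to be free (not bound by any c-commanding expression).
— she: subject of the matrix clause; the pronoun c-commands the R-expression — coreference blocked (Principle C).

No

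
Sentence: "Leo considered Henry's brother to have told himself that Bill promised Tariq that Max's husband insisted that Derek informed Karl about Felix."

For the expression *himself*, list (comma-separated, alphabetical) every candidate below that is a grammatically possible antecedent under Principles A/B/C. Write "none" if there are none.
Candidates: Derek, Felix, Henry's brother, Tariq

Henry's brother

*himself* is a reflexive; Principle A requires it to be bound within its binding domain — the clause headed by 'told'.
— Derek: subject of the clause headed by 'informed'; does not c-command the reflexive — cannot bind it (Principle A).
— Felix: second object of the clause headed by 'informed'; does not c-command the reflexive — cannot bind it (Principle A).
— Henry's brother: subject of the clause headed by 'told'; c-commands the reflexive within its binding domain — allowed (Principle A).
— Tariq: object of the clause headed by 'promised'; does not c-command the reflexive — cannot bind it (Principle A).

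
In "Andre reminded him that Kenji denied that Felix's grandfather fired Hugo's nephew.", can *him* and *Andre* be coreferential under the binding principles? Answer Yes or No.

*Andre* is an R-expression; Principle C requires it to be free (not bound by any c-commanding expression).
— him: object of the matrix clause; the R-expression locally c-commands the pronoun — coreference blocked (Principle B on the pronoun).

No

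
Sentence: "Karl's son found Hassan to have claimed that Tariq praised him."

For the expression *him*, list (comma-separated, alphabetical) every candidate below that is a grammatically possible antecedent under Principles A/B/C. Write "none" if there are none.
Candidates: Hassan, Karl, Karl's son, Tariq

*him* is a pronoun; Principle B requires it to be free in its binding domain — the clause headed by 'praised'.
— Hassan: subject of the clause headed by 'claimed'; c-commands the pronoun but lies outside its binding domain — allowed.
— Karl: possessor inside the subject DP of the matrix clause; does not c-command the pronoun — Principle B does not apply; allowed.
— Karl's son: subject of the matrix clause; c-commands the pronoun but lies outside its binding domain — allowed.
— Tariq: subject of the clause headed by 'praised'; c-commands the pronoun within its binding domain — blocked (Principle B).

Hassan, Karl, Karl's son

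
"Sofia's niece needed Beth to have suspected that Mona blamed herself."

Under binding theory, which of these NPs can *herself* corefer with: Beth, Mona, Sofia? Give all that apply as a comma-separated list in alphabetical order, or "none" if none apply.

Mona

*herself* is a reflexive; Principle A requires it to be bound within its binding domain — the clause headed by 'blamed'.
— Beth: subject of the clause headed by 'suspected'; c-commands the reflexive but lies outside its binding domain — cannot bind it (Principle A).
— Mona: subject of the clause headed by 'blamed'; c-commands the reflexive within its binding domain — allowed (Principle A).
— Sofia: possessor inside the subject DP of the matrix clause; does not c-command the reflexive — cannot bind it (Principle A).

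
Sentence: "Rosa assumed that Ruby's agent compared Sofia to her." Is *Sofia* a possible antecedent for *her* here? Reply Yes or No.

No

*her* is a pronoun; Principle B requires it to be free in its binding domain — the clause headed by 'compared'.
— Sofia: object of the clause headed by 'compared'; c-commands the pronoun within its binding domain — blocked (Principle B).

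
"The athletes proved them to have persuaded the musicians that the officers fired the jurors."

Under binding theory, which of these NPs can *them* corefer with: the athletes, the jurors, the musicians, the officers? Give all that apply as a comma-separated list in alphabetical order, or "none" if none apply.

*them* is a pronoun; Principle B requires it to be free in its binding domain — the matrix clause.
— the athletes: subject of the matrix clause; c-commands the pronoun within its binding domain — blocked (Principle B).
— the jurors: object of the clause headed by 'fired'; is c-commanded by the pronoun; coreference would bind this R-expression — blocked (Principle C).
— the musicians: object of the clause headed by 'persuaded'; is c-commanded by the pronoun; coreference would bind this R-expression — blocked (Principle C).
— the officers: subject of the clause headed by 'fired'; is c-commanded by the pronoun; coreference would bind this R-expression — blocked (Principle C).

none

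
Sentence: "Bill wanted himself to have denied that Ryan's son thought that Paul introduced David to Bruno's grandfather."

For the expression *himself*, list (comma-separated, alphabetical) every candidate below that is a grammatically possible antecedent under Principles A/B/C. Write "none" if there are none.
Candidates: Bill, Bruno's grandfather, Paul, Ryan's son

*himself* is a reflexive; Principle A requires it to be bound within its binding domain — the matrix clause.
— Bill: subject of the matrix clause; c-commands the reflexive within its binding domain — allowed (Principle A).
— Bruno's grandfather: second object of the clause headed by 'introduced'; does not c-command the reflexive — cannot bind it (Principle A).
— Paul: subject of the clause headed by 'introduced'; does not c-command the reflexive — cannot bind it (Principle A).
— Ryan's son: subject of the clause headed by 'thought'; does not c-command the reflexive — cannot bind it (Principle A).

Bill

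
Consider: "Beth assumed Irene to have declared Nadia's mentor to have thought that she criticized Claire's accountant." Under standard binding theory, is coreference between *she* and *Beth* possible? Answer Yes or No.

Yes

*Beth* is an R-expression; Principle C requires it to be free (not bound by any c-commanding expression).
— she: subject of the clause headed by 'criticized'; the pronoun does not c-command the R-expression — coreference allowed.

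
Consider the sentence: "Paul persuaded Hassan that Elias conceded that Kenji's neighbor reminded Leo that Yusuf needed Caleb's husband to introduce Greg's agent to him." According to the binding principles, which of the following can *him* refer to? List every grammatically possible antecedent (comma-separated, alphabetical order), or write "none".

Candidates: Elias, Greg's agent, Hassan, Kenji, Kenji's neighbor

*him* is a pronoun; Principle B requires it to be free in its binding domain — the clause headed by 'introduce'.
— Elias: subject of the clause headed by 'conceded'; c-commands the pronoun but lies outside its binding domain — allowed.
— Greg's agent: object of the clause headed by 'introduce'; c-commands the pronoun within its binding domain — blocked (Principle B).
— Hassan: object of the matrix clause; c-commands the pronoun but lies outside its binding domain — allowed.
— Kenji: possessor inside the subject DP of the clause headed by 'reminded'; does not c-command the pronoun — Principle B does not apply; allowed.
— Kenji's neighbor: subject of the clause headed by 'reminded'; c-commands the pronoun but lies outside its binding domain — allowed.

Elias, Hassan, Kenji, Kenji's neighbor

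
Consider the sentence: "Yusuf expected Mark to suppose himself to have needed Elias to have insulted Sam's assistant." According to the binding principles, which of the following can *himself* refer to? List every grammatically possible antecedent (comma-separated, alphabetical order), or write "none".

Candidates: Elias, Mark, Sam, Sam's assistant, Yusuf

*himself* is a reflexive; Principle A requires it to be bound within its binding domain — the clause headed by 'suppose'.
— Elias: subject of the clause headed by 'insulted'; does not c-command the reflexive — cannot bind it (Principle A).
— Mark: subject of the clause headed by 'suppose'; c-commands the reflexive within its binding domain — allowed (Principle A).
— Sam: possessor inside the object DP of the clause headed by 'insulted'; does not c-command the reflexive — cannot bind it (Principle A).
— Sam's assistant: object of the clause headed by 'insulted'; does not c-command the reflexive — cannot bind it (Principle A).
— Yusuf: subject of the matrix clause; c-commands the reflexive but lies outside its binding domain — cannot bind it (Principle A).

Mark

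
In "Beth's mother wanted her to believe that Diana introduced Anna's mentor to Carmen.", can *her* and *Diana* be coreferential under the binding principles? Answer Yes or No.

*Diana* is an R-expression; Principle C requires it to be free (not bound by any c-commanding expression).
— her: subject of the clause headed by 'believe'; the pronoun c-commands the R-expression — coreference blocked (Principle C).

No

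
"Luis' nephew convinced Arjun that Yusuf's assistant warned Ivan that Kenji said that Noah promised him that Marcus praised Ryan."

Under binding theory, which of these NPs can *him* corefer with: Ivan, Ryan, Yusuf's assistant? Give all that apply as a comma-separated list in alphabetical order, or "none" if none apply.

*him* is a pronoun; Principle B requires it to be free in its binding domain — the clause headed by 'promised'.
— Ivan: object of the clause headed by 'warned'; c-commands the pronoun but lies outside its binding domain — allowed.
— Ryan: object of the clause headed by 'praised'; is c-commanded by the pronoun; coreference would bind this R-expression — blocked (Principle C).
— Yusuf's assistant: subject of the clause headed by 'warned'; c-commands the pronoun but lies outside its binding domain — allowed.

Ivan, Yusuf's assistant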